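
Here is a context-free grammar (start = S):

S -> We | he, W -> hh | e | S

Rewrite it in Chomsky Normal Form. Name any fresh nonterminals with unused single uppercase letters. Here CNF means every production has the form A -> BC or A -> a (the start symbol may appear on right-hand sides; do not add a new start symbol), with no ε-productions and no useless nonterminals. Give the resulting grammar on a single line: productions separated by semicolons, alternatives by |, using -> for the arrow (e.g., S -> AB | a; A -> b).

No ε-productions.
After unit-elimination: S -> We | he; W -> e | We | he | hh.
TERM: introduce A -> e, B -> h and substitute in every rule of length ≥2.

S -> BA | WA; A -> e; B -> h; W -> e | BA | BB | WA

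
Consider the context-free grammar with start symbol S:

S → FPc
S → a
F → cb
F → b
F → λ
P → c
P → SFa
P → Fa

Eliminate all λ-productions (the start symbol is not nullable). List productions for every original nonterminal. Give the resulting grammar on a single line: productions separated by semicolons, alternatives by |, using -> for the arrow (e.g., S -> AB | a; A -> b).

Nullable set: {F}.
S -> FPc: F nullable, giving FPc | Pc.
Drop F -> λ.
P -> Fa: F nullable, giving Fa | a.
P -> SFa: F nullable, giving SFa | Sa.
Unchanged (no nullable symbols): S -> a; F -> b; F -> cb; P -> c.

S -> a | Pc | FPc; F -> b | cb; P -> a | c | Fa | Sa | SFa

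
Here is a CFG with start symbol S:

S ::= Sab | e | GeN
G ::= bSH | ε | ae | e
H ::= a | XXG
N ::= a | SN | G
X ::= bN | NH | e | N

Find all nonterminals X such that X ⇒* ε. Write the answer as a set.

{G, H, N, X}

Directly nullable (have an ε-rule): {G}.
N is nullable via N -> G (every symbol on the right is already known nullable).
X is nullable via X -> N (every symbol on the right is already known nullable).
H is nullable via H -> XXG (every symbol on the right is already known nullable).
Not nullable: S — each has a terminal in every rule's right-hand side or depends on a non-nullable symbol.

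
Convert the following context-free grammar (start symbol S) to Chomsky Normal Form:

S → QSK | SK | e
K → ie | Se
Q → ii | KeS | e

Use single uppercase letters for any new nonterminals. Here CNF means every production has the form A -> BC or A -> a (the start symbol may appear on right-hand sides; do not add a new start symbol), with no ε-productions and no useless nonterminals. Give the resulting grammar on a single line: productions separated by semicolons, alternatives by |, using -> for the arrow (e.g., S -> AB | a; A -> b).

S -> e | QD | SK; A -> e; B -> i; C -> AS; D -> SK; K -> BA | SA; Q -> e | BB | KC

No ε-productions.
No unit productions to eliminate.
TERM: introduce A -> e, B -> i and substitute in every rule of length ≥2.
BIN: Q -> KAS becomes Q -> KC, C -> AS; S -> QSK becomes S -> QD, D -> SK.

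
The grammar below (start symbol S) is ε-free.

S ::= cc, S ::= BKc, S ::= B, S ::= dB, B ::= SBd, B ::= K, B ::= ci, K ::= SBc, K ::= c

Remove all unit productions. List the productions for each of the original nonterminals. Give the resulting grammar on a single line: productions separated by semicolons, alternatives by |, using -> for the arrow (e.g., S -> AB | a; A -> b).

S -> c | cc | ci | dB | BKc | SBc | SBd; B -> c | ci | SBc | SBd; K -> c | SBc

Unit productions: B->K, S->B.
Unit pairs (A ⇒* B via units): (B,K), (S,B), (S,K).
S: inherits non-unit rules of {B, K, S} → BKc | SBc | SBd | c | cc | ci | dB.
B: inherits non-unit rules of {B, K} → SBc | SBd | c | ci.
K: inherits non-unit rules of {K} → SBc | c.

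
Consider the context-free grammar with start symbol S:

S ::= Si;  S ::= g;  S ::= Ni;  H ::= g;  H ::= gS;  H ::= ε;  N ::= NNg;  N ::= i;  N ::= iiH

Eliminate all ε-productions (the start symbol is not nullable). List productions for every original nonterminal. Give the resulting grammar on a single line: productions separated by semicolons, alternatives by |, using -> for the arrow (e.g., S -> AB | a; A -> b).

Nullable set: {H}.
Drop H -> ε.
N -> iiH: H nullable, giving ii | iiH.
Unchanged (no nullable symbols): S -> Ni; S -> Si; S -> g; H -> g; H -> gS; N -> NNg; N -> i.

S -> g | Ni | Si; H -> g | gS; N -> i | ii | NNg | iiH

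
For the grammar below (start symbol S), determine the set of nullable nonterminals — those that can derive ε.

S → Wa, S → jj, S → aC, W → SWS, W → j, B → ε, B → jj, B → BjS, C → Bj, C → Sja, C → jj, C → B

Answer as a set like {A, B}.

{B, C}

Directly nullable (have an ε-rule): {B}.
C is nullable via C -> B (every symbol on the right is already known nullable).
Not nullable: S, W — each has a terminal in every rule's right-hand side or depends on a non-nullable symbol.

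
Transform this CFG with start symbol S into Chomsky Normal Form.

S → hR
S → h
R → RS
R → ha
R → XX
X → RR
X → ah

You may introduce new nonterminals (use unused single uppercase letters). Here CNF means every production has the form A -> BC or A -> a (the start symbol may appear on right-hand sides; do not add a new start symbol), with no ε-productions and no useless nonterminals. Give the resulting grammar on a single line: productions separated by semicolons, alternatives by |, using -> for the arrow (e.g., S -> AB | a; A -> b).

S -> h | AR; A -> h; B -> a; R -> AB | RS | XX; X -> BA | RR

No ε-productions.
No unit productions to eliminate.
TERM: introduce B -> a, A -> h and substitute in every rule of length ≥2.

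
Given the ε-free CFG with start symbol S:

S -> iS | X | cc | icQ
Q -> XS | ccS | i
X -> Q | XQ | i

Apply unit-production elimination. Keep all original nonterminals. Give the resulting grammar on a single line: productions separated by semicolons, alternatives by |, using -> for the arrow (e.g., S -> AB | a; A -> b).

S -> i | XQ | XS | cc | iS | ccS | icQ; Q -> i | XS | ccS; X -> i | XQ | XS | ccS

Unit productions: S->X, X->Q.
Unit pairs (A ⇒* B via units): (S,Q), (S,X), (X,Q).
S: inherits non-unit rules of {Q, S, X} → XQ | XS | cc | ccS | i | iS | icQ.
Q: inherits non-unit rules of {Q} → XS | ccS | i.
X: inherits non-unit rules of {Q, X} → XQ | XS | ccS | i.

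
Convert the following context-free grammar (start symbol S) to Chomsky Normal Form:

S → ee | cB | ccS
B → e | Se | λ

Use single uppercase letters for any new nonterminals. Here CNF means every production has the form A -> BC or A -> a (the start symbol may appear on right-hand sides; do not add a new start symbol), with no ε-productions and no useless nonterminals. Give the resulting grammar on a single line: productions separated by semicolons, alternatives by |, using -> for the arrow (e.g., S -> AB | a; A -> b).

S -> c | AA | CB | CD; A -> e; B -> e | SA; C -> c; D -> CS

Nullable: {B}; after ε-elimination: S -> c | cB | ee | ccS; B -> e | Se.
No unit productions to eliminate.
TERM: introduce C -> c, A -> e and substitute in every rule of length ≥2.
BIN: S -> CCS becomes S -> CD, D -> CS.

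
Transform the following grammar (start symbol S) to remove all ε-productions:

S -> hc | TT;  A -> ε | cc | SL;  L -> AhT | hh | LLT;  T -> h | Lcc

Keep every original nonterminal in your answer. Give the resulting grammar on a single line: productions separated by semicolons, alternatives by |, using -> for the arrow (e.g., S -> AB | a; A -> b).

Nullable set: {A}.
Drop A -> ε.
L -> AhT: A nullable, giving AhT | hT.
Unchanged (no nullable symbols): S -> TT; S -> hc; A -> SL; A -> cc; L -> LLT; L -> hh; T -> Lcc; T -> h.

S -> TT | hc; A -> SL | cc; L -> hT | hh | AhT | LLT; T -> h | Lcc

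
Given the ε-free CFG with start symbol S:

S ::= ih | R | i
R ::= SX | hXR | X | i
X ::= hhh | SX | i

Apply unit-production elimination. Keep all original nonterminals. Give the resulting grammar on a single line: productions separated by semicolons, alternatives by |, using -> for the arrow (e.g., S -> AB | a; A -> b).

Unit productions: R->X, S->R.
Unit pairs (A ⇒* B via units): (R,X), (S,R), (S,X).
S: inherits non-unit rules of {R, S, X} → SX | hXR | hhh | i | ih.
R: inherits non-unit rules of {R, X} → SX | hXR | hhh | i.
X: inherits non-unit rules of {X} → SX | hhh | i.

S -> i | SX | ih | hXR | hhh; R -> i | SX | hXR | hhh; X -> i | SX | hhh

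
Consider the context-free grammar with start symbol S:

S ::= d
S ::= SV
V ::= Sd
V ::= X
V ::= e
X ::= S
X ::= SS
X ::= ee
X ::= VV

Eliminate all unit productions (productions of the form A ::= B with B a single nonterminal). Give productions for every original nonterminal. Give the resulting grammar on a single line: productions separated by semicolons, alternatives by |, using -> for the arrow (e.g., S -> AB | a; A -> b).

S -> d | SV; V -> d | e | SS | SV | Sd | VV | ee; X -> d | SS | SV | VV | ee

Unit productions: V->X, X->S.
Unit pairs (A ⇒* B via units): (V,S), (V,X), (X,S).
S: inherits non-unit rules of {S} → SV | d.
V: inherits non-unit rules of {S, V, X} → SS | SV | Sd | VV | d | e | ee.
X: inherits non-unit rules of {S, X} → SS | SV | VV | d | ee.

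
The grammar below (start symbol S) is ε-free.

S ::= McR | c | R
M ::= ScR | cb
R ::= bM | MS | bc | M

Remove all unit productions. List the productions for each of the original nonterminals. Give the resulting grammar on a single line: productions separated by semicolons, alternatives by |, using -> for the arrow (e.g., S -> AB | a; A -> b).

S -> c | MS | bM | bc | cb | McR | ScR; M -> cb | ScR; R -> MS | bM | bc | cb | ScR

Unit productions: R->M, S->R.
Unit pairs (A ⇒* B via units): (R,M), (S,M), (S,R).
S: inherits non-unit rules of {M, R, S} → MS | McR | ScR | bM | bc | c | cb.
M: inherits non-unit rules of {M} → ScR | cb.
R: inherits non-unit rules of {M, R} → MS | ScR | bM | bc | cb.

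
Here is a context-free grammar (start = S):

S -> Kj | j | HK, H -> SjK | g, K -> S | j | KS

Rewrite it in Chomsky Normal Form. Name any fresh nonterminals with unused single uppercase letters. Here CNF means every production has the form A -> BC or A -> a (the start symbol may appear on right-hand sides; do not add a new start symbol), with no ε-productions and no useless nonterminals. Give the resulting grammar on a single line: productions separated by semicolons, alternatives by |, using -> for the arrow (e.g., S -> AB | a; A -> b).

S -> j | HK | KA; A -> j; B -> AK; H -> g | SB; K -> j | HK | KA | KS

No ε-productions.
After unit-elimination: S -> j | HK | Kj; H -> g | SjK; K -> j | HK | KS | Kj.
TERM: introduce A -> j and substitute in every rule of length ≥2.
BIN: H -> SAK becomes H -> SB, B -> AK.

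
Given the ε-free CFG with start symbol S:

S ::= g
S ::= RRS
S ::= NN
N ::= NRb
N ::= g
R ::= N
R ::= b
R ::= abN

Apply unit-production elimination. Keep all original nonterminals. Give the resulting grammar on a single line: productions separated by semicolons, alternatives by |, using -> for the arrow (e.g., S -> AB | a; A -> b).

S -> g | NN | RRS; N -> g | NRb; R -> b | g | NRb | abN

Unit productions: R->N.
Unit pairs (A ⇒* B via units): (R,N).
S: inherits non-unit rules of {S} → NN | RRS | g.
N: inherits non-unit rules of {N} → NRb | g.
R: inherits non-unit rules of {N, R} → NRb | abN | b | g.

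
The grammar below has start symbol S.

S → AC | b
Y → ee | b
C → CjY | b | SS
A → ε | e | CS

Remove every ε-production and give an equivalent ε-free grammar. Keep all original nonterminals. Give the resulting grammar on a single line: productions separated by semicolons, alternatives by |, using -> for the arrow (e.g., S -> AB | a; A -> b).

S -> C | b | AC; A -> e | CS; C -> b | SS | CjY; Y -> b | ee

Nullable set: {A}.
S -> AC: A nullable, giving AC | C.
Drop A -> ε.
Unchanged (no nullable symbols): S -> b; A -> CS; A -> e; C -> CjY; C -> SS; C -> b; Y -> b; Y -> ee.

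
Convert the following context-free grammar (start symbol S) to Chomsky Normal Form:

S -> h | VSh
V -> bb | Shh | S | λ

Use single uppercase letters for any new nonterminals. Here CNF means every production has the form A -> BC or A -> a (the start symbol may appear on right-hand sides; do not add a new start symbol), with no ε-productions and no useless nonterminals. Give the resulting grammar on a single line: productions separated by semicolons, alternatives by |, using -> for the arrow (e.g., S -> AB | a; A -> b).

S -> h | SA | VC; A -> h; B -> b; C -> SA; D -> AA; E -> SA; V -> h | BB | SA | SD | VE

Nullable: {V}; after ε-elimination: S -> h | Sh | VSh; V -> S | bb | Shh.
After unit-elimination: S -> h | Sh | VSh; V -> h | Sh | bb | Shh | VSh.
TERM: introduce B -> b, A -> h and substitute in every rule of length ≥2.
BIN: S -> VSA becomes S -> VC, C -> SA; V -> SAA becomes V -> SD, D -> AA; V -> VSA becomes V -> VE, E -> SA.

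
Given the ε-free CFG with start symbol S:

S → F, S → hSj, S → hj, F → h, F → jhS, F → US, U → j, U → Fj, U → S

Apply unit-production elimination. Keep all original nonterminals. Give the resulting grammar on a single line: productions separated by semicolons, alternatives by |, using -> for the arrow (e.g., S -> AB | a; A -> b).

Unit productions: S->F, U->S.
Unit pairs (A ⇒* B via units): (S,F), (U,F), (U,S).
S: inherits non-unit rules of {F, S} → US | h | hSj | hj | jhS.
F: inherits non-unit rules of {F} → US | h | jhS.
U: inherits non-unit rules of {F, S, U} → Fj | US | h | hSj | hj | j | jhS.

S -> h | US | hj | hSj | jhS; F -> h | US | jhS; U -> h | j | Fj | US | hj | hSj | jhS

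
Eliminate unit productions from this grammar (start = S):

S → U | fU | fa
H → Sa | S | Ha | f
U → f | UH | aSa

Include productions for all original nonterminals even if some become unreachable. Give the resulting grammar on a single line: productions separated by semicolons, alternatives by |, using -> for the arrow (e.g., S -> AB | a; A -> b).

S -> f | UH | fU | fa | aSa; H -> f | Ha | Sa | UH | fU | fa | aSa; U -> f | UH | aSa

Unit productions: H->S, S->U.
Unit pairs (A ⇒* B via units): (H,S), (H,U), (S,U).
S: inherits non-unit rules of {S, U} → UH | aSa | f | fU | fa.
H: inherits non-unit rules of {H, S, U} → Ha | Sa | UH | aSa | f | fU | fa.
U: inherits non-unit rules of {U} → UH | aSa | f.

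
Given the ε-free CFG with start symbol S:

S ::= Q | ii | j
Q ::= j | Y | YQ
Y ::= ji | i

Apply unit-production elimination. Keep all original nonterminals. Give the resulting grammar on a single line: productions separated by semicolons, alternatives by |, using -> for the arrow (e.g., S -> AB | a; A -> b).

Unit productions: Q->Y, S->Q.
Unit pairs (A ⇒* B via units): (Q,Y), (S,Q), (S,Y).
S: inherits non-unit rules of {Q, S, Y} → YQ | i | ii | j | ji.
Q: inherits non-unit rules of {Q, Y} → YQ | i | j | ji.
Y: inherits non-unit rules of {Y} → i | ji.

S -> i | j | YQ | ii | ji; Q -> i | j | YQ | ji; Y -> i | ji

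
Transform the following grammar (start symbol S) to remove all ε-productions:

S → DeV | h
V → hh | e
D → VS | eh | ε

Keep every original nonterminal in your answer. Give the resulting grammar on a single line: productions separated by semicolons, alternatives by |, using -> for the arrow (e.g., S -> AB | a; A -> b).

Nullable set: {D}.
S -> DeV: D nullable, giving DeV | eV.
Drop D -> ε.
Unchanged (no nullable symbols): S -> h; D -> VS; D -> eh; V -> e; V -> hh.

S -> h | eV | DeV; D -> VS | eh; V -> e | hh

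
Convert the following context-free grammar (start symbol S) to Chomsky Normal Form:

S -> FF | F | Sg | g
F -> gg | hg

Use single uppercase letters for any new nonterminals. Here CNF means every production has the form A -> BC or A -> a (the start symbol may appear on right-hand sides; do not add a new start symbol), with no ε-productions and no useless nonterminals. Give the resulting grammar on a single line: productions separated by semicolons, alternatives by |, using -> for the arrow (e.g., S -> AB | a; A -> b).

No ε-productions.
After unit-elimination: S -> g | FF | Sg | gg | hg; F -> gg | hg.
TERM: introduce A -> g, B -> h and substitute in every rule of length ≥2.

S -> g | AA | BA | FF | SA; A -> g; B -> h; F -> AA | BA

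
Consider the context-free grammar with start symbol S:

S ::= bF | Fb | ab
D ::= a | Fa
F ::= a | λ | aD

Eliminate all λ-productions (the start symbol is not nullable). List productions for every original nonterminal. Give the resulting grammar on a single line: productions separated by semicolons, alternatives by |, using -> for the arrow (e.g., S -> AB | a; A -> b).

S -> b | Fb | ab | bF; D -> a | Fa; F -> a | aD

Nullable set: {F}.
S -> Fb: F nullable, giving Fb | b.
S -> bF: F nullable, giving b | bF.
D -> Fa: F nullable, giving Fa | a.
Drop F -> λ.
Unchanged (no nullable symbols): S -> ab; D -> a; F -> a; F -> aD.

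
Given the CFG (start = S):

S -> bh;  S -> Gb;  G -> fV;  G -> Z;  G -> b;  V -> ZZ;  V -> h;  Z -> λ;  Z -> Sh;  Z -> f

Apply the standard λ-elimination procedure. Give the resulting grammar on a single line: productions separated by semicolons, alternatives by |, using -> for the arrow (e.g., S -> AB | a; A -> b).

Nullable set: {G, V, Z}.
S -> Gb: G nullable, giving Gb | b.
G -> Z: Z nullable, giving Z.
G -> fV: V nullable, giving f | fV.
V -> ZZ: Z, Z nullable, giving Z | ZZ.
Drop Z -> λ.
Unchanged (no nullable symbols): S -> bh; G -> b; V -> h; Z -> Sh; Z -> f.

S -> b | Gb | bh; G -> Z | b | f | fV; V -> Z | h | ZZ; Z -> f | Sh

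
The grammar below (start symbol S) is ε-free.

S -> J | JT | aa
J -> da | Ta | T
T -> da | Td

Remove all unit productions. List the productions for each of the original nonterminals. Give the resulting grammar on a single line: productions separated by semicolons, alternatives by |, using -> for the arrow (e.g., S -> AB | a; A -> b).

S -> JT | Ta | Td | aa | da; J -> Ta | Td | da; T -> Td | da

Unit productions: J->T, S->J.
Unit pairs (A ⇒* B via units): (J,T), (S,J), (S,T).
S: inherits non-unit rules of {J, S, T} → JT | Ta | Td | aa | da.
J: inherits non-unit rules of {J, T} → Ta | Td | da.
T: inherits non-unit rules of {T} → Td | da.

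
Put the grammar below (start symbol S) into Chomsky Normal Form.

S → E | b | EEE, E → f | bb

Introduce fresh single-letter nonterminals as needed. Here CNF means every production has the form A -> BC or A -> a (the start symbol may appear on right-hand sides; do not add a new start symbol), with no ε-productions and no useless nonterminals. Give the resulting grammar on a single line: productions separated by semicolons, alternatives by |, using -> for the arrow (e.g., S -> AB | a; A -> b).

No ε-productions.
After unit-elimination: S -> b | f | bb | EEE; E -> f | bb.
TERM: introduce A -> b and substitute in every rule of length ≥2.
BIN: S -> EEE becomes S -> EB, B -> EE.

S -> b | f | AA | EB; A -> b; B -> EE; E -> f | AA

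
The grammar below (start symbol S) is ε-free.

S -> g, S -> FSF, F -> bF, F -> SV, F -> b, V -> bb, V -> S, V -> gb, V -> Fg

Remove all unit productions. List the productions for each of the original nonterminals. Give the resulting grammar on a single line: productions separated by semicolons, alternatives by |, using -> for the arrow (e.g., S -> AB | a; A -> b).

Unit productions: V->S.
Unit pairs (A ⇒* B via units): (V,S).
S: inherits non-unit rules of {S} → FSF | g.
F: inherits non-unit rules of {F} → SV | b | bF.
V: inherits non-unit rules of {S, V} → FSF | Fg | bb | g | gb.

S -> g | FSF; F -> b | SV | bF; V -> g | Fg | bb | gb | FSF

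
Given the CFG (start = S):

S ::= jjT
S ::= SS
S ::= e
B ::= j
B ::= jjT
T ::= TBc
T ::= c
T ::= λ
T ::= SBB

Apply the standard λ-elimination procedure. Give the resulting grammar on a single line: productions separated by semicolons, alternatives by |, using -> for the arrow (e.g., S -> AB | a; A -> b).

S -> e | SS | jj | jjT; B -> j | jj | jjT; T -> c | Bc | SBB | TBc

Nullable set: {T}.
S -> jjT: T nullable, giving jj | jjT.
B -> jjT: T nullable, giving jj | jjT.
Drop T -> λ.
T -> TBc: T nullable, giving Bc | TBc.
Unchanged (no nullable symbols): S -> SS; S -> e; B -> j; T -> SBB; T -> c.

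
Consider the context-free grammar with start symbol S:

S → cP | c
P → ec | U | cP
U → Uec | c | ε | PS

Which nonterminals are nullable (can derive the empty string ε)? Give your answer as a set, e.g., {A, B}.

Directly nullable (have an ε-rule): {U}.
P is nullable via P -> U (every symbol on the right is already known nullable).
Not nullable: S — each has a terminal in every rule's right-hand side or depends on a non-nullable symbol.

{P, U}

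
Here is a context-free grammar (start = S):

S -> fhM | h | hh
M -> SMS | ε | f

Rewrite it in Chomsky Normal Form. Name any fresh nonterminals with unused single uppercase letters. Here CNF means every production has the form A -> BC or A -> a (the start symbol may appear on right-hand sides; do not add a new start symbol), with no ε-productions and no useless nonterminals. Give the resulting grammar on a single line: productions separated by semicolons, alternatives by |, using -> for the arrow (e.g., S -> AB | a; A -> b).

S -> h | AB | AD | BB; A -> f; B -> h; C -> MS; D -> BM; M -> f | SC | SS

Nullable: {M}; after ε-elimination: S -> h | fh | hh | fhM; M -> f | SS | SMS.
No unit productions to eliminate.
TERM: introduce A -> f, B -> h and substitute in every rule of length ≥2.
BIN: M -> SMS becomes M -> SC, C -> MS; S -> ABM becomes S -> AD, D -> BM.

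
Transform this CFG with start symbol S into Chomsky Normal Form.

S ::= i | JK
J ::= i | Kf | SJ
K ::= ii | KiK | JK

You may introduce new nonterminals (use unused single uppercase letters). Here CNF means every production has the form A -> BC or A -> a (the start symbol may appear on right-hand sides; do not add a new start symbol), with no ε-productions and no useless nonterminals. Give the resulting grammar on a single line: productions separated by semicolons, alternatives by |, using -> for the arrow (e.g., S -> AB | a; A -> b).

No ε-productions.
No unit productions to eliminate.
TERM: introduce A -> f, B -> i and substitute in every rule of length ≥2.
BIN: K -> KBK becomes K -> KC, C -> BK.

S -> i | JK; A -> f; B -> i; C -> BK; J -> i | KA | SJ; K -> BB | JK | KC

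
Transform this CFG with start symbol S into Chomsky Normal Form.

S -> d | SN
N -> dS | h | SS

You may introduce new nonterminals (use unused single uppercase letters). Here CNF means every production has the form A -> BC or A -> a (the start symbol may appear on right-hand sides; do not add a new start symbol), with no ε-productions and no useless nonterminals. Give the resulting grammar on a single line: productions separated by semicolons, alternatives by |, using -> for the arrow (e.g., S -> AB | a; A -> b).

S -> d | SN; A -> d; N -> h | AS | SS

No ε-productions.
No unit productions to eliminate.
TERM: introduce A -> d and substitute in every rule of length ≥2.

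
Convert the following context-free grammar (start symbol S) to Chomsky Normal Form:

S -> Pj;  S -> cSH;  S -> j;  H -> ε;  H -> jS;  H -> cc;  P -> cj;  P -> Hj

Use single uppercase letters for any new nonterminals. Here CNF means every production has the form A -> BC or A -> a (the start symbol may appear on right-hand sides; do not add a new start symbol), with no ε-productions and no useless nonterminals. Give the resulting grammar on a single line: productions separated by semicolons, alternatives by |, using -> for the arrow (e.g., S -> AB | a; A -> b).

Nullable: {H}; after ε-elimination: S -> j | Pj | cS | cSH; H -> cc | jS; P -> j | Hj | cj.
No unit productions to eliminate.
TERM: introduce A -> c, B -> j and substitute in every rule of length ≥2.
BIN: S -> ASH becomes S -> AC, C -> SH.

S -> j | AC | AS | PB; A -> c; B -> j; C -> SH; H -> AA | BS; P -> j | AB | HB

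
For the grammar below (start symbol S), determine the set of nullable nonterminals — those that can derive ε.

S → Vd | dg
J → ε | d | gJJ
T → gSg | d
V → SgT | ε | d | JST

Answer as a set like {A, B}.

Directly nullable (have an ε-rule): {J, V}.
Not nullable: S, T — each has a terminal in every rule's right-hand side or depends on a non-nullable symbol.

{J, V}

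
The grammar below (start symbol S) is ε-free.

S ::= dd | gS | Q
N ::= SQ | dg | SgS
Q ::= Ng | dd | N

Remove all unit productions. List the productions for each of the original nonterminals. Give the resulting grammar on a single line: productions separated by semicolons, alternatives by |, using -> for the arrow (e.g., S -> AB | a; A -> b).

Unit productions: Q->N, S->Q.
Unit pairs (A ⇒* B via units): (Q,N), (S,N), (S,Q).
S: inherits non-unit rules of {N, Q, S} → Ng | SQ | SgS | dd | dg | gS.
N: inherits non-unit rules of {N} → SQ | SgS | dg.
Q: inherits non-unit rules of {N, Q} → Ng | SQ | SgS | dd | dg.

S -> Ng | SQ | dd | dg | gS | SgS; N -> SQ | dg | SgS; Q -> Ng | SQ | dd | dg | SgS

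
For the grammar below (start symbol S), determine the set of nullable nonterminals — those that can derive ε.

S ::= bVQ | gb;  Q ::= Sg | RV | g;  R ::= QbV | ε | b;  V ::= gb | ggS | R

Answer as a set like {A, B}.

Directly nullable (have an ε-rule): {R}.
V is nullable via V -> R (every symbol on the right is already known nullable).
Q is nullable via Q -> RV (every symbol on the right is already known nullable).
Not nullable: S — each has a terminal in every rule's right-hand side or depends on a non-nullable symbol.

{Q, R, V}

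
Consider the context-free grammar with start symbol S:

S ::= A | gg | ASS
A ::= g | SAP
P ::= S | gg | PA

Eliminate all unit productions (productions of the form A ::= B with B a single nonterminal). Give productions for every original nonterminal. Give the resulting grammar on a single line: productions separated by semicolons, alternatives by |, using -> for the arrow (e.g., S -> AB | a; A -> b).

Unit productions: P->S, S->A.
Unit pairs (A ⇒* B via units): (P,A), (P,S), (S,A).
S: inherits non-unit rules of {A, S} → ASS | SAP | g | gg.
A: inherits non-unit rules of {A} → SAP | g.
P: inherits non-unit rules of {A, P, S} → ASS | PA | SAP | g | gg.

S -> g | gg | ASS | SAP; A -> g | SAP; P -> g | PA | gg | ASS | SAP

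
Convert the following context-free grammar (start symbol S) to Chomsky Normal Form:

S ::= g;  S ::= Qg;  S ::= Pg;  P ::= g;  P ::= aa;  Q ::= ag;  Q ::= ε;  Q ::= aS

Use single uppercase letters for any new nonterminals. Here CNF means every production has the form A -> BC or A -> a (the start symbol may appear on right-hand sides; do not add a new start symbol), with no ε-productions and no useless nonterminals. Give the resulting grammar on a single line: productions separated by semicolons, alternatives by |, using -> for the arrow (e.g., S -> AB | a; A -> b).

S -> g | PB | QB; A -> a; B -> g; P -> g | AA; Q -> AB | AS

Nullable: {Q}; after ε-elimination: S -> g | Pg | Qg; P -> g | aa; Q -> aS | ag.
No unit productions to eliminate.
TERM: introduce A -> a, B -> g and substitute in every rule of length ≥2.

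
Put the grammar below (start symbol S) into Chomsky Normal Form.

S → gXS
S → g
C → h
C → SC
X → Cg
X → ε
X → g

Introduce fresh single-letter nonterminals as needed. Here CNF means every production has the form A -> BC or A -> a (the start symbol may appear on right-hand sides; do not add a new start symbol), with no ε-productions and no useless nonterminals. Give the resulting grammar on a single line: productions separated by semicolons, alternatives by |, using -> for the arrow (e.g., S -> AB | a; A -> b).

S -> g | AB | AS; A -> g; B -> XS; C -> h | SC; X -> g | CA

Nullable: {X}; after ε-elimination: S -> g | gS | gXS; C -> h | SC; X -> g | Cg.
No unit productions to eliminate.
TERM: introduce A -> g and substitute in every rule of length ≥2.
BIN: S -> AXS becomes S -> AB, B -> XS.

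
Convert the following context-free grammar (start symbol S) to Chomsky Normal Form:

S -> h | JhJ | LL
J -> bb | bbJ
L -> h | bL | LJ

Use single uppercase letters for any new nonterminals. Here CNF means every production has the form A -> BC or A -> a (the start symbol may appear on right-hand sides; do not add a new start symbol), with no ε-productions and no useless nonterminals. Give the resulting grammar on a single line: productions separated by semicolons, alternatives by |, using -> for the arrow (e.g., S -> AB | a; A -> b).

No ε-productions.
No unit productions to eliminate.
TERM: introduce A -> b, B -> h and substitute in every rule of length ≥2.
BIN: J -> AAJ becomes J -> AC, C -> AJ; S -> JBJ becomes S -> JD, D -> BJ.

S -> h | JD | LL; A -> b; B -> h; C -> AJ; D -> BJ; J -> AA | AC; L -> h | AL | LJ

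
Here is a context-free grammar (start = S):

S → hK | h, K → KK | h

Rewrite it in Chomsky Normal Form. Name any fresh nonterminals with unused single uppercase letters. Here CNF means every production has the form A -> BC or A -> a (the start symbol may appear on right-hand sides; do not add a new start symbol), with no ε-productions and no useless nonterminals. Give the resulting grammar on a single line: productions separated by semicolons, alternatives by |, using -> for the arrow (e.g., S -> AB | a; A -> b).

S -> h | AK; A -> h; K -> h | KK

No ε-productions.
No unit productions to eliminate.
TERM: introduce A -> h and substitute in every rule of length ≥2.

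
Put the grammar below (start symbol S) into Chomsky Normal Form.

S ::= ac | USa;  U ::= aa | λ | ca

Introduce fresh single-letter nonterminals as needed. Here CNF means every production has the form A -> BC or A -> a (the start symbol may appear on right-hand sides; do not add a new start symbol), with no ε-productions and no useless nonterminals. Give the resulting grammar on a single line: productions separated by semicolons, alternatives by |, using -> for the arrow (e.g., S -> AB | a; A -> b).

S -> AB | SA | UC; A -> a; B -> c; C -> SA; U -> AA | BA

Nullable: {U}; after ε-elimination: S -> Sa | ac | USa; U -> aa | ca.
No unit productions to eliminate.
TERM: introduce A -> a, B -> c and substitute in every rule of length ≥2.
BIN: S -> USA becomes S -> UC, C -> SA.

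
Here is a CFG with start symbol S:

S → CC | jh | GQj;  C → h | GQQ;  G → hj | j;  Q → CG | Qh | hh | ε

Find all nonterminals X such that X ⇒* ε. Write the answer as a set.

Directly nullable (have an ε-rule): {Q}.
Not nullable: C, G, S — each has a terminal in every rule's right-hand side or depends on a non-nullable symbol.

{Q}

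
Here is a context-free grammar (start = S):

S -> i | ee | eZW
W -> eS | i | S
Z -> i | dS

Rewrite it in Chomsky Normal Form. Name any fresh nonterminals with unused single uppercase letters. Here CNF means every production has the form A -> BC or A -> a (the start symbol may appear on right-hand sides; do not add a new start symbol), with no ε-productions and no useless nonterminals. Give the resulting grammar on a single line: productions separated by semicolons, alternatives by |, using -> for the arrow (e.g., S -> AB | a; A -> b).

S -> i | AA | AC; A -> e; B -> d; C -> ZW; D -> ZW; W -> i | AA | AD | AS; Z -> i | BS

No ε-productions.
After unit-elimination: S -> i | ee | eZW; W -> i | eS | ee | eZW; Z -> i | dS.
TERM: introduce B -> d, A -> e and substitute in every rule of length ≥2.
BIN: S -> AZW becomes S -> AC, C -> ZW; W -> AZW becomes W -> AD, D -> ZW.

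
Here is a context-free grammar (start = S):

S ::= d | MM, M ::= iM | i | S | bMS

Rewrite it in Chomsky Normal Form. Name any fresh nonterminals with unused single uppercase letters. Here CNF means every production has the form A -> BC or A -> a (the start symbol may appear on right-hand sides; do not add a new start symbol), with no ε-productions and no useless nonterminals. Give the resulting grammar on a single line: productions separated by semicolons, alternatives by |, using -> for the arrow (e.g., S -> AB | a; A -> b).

S -> d | MM; A -> b; B -> i; C -> MS; M -> d | i | AC | BM | MM

No ε-productions.
After unit-elimination: S -> d | MM; M -> d | i | MM | iM | bMS.
TERM: introduce A -> b, B -> i and substitute in every rule of length ≥2.
BIN: M -> AMS becomes M -> AC, C -> MS.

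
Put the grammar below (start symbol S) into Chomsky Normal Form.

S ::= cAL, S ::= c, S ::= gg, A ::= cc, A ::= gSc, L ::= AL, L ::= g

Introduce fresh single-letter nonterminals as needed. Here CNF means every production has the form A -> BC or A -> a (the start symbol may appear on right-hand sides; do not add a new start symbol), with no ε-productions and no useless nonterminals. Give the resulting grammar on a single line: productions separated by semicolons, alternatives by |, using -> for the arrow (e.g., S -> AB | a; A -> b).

No ε-productions.
No unit productions to eliminate.
TERM: introduce B -> c, C -> g and substitute in every rule of length ≥2.
BIN: A -> CSB becomes A -> CD, D -> SB; S -> BAL becomes S -> BE, E -> AL.

S -> c | BE | CC; A -> BB | CD; B -> c; C -> g; D -> SB; E -> AL; L -> g | AL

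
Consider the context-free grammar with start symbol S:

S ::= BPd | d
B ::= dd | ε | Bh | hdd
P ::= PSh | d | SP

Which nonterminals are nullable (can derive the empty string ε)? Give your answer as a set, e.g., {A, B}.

{B}

Directly nullable (have an ε-rule): {B}.
Not nullable: P, S — each has a terminal in every rule's right-hand side or depends on a non-nullable symbol.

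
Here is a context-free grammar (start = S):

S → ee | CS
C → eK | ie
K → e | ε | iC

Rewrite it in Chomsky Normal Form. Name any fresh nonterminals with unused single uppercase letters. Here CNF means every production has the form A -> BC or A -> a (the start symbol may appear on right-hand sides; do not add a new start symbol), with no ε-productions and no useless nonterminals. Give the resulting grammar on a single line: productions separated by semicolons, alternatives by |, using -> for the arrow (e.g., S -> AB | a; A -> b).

Nullable: {K}; after ε-elimination: S -> CS | ee; C -> e | eK | ie; K -> e | iC.
No unit productions to eliminate.
TERM: introduce A -> e, B -> i and substitute in every rule of length ≥2.

S -> AA | CS; A -> e; B -> i; C -> e | AK | BA; K -> e | BC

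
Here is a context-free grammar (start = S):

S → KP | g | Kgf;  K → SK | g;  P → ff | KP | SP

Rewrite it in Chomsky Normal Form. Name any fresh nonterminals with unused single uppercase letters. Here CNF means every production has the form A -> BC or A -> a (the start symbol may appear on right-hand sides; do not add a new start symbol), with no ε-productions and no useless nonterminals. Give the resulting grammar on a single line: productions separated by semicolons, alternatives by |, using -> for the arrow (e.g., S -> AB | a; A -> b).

No ε-productions.
No unit productions to eliminate.
TERM: introduce A -> f, B -> g and substitute in every rule of length ≥2.
BIN: S -> KBA becomes S -> KC, C -> BA.

S -> g | KC | KP; A -> f; B -> g; C -> BA; K -> g | SK; P -> AA | KP | SP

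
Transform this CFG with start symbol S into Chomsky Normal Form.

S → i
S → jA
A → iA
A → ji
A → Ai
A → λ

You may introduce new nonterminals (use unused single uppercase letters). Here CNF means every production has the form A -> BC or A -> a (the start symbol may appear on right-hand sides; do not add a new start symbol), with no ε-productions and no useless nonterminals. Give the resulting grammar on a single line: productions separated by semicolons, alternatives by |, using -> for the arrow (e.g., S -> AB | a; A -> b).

Nullable: {A}; after ε-elimination: S -> i | j | jA; A -> i | Ai | iA | ji.
No unit productions to eliminate.
TERM: introduce B -> i, C -> j and substitute in every rule of length ≥2.

S -> i | j | CA; A -> i | AB | BA | CB; B -> i; C -> j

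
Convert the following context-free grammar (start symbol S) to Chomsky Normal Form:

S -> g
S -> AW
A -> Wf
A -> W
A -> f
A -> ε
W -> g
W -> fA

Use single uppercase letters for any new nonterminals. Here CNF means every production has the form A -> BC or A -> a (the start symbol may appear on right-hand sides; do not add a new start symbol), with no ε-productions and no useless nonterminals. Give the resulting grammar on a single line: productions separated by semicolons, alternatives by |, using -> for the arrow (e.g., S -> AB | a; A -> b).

S -> f | g | AW | BA; A -> f | g | BA | WB; B -> f; W -> f | g | BA

Nullable: {A}; after ε-elimination: S -> W | g | AW; A -> W | f | Wf; W -> f | g | fA.
After unit-elimination: S -> f | g | AW | fA; A -> f | g | Wf | fA; W -> f | g | fA.
TERM: introduce B -> f and substitute in every rule of length ≥2.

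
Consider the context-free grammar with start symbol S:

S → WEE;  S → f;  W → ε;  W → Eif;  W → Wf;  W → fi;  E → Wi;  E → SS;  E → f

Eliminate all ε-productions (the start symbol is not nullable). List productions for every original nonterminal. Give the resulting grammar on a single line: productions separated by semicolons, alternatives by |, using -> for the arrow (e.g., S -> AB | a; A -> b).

S -> f | EE | WEE; E -> f | i | SS | Wi; W -> f | Wf | fi | Eif

Nullable set: {W}.
S -> WEE: W nullable, giving EE | WEE.
E -> Wi: W nullable, giving Wi | i.
Drop W -> ε.
W -> Wf: W nullable, giving Wf | f.
Unchanged (no nullable symbols): S -> f; E -> SS; E -> f; W -> Eif; W -> fi.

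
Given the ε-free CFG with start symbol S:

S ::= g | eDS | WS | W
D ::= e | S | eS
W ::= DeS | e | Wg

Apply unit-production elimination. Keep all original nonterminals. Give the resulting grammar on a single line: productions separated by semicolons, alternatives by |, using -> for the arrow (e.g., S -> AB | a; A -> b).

S -> e | g | WS | Wg | DeS | eDS; D -> e | g | WS | Wg | eS | DeS | eDS; W -> e | Wg | DeS

Unit productions: D->S, S->W.
Unit pairs (A ⇒* B via units): (D,S), (D,W), (S,W).
S: inherits non-unit rules of {S, W} → DeS | WS | Wg | e | eDS | g.
D: inherits non-unit rules of {D, S, W} → DeS | WS | Wg | e | eDS | eS | g.
W: inherits non-unit rules of {W} → DeS | Wg | e.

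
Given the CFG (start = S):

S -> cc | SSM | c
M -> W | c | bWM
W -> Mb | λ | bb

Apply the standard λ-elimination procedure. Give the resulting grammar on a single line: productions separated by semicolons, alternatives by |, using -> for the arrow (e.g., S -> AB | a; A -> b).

Nullable set: {M, W}.
S -> SSM: M nullable, giving SS | SSM.
M -> W: W nullable, giving W.
M -> bWM: W, M nullable, giving b | bM | bW | bWM.
Drop W -> λ.
W -> Mb: M nullable, giving Mb | b.
Unchanged (no nullable symbols): S -> c; S -> cc; M -> c; W -> bb.

S -> c | SS | cc | SSM; M -> W | b | c | bM | bW | bWM; W -> b | Mb | bb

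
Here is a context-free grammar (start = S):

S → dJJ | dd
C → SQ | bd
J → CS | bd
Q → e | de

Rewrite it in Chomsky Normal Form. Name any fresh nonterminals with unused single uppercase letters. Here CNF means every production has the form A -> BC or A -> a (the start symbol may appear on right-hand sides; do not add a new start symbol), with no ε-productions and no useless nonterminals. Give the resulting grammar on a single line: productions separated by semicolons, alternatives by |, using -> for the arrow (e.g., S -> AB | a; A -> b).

No ε-productions.
No unit productions to eliminate.
TERM: introduce A -> b, B -> d, D -> e and substitute in every rule of length ≥2.
BIN: S -> BJJ becomes S -> BE, E -> JJ.

S -> BB | BE; A -> b; B -> d; C -> AB | SQ; D -> e; E -> JJ; J -> AB | CS; Q -> e | BD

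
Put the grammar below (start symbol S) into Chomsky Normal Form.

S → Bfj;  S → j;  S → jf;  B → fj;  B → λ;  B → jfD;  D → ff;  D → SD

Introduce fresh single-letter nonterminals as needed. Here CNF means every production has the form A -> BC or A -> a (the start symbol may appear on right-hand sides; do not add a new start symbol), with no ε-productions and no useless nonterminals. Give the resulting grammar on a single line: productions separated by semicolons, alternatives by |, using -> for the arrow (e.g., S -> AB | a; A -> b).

S -> j | AC | BF | CA; A -> f; B -> AC | CE; C -> j; D -> AA | SD; E -> AD; F -> AC

Nullable: {B}; after ε-elimination: S -> j | fj | jf | Bfj; B -> fj | jfD; D -> SD | ff.
No unit productions to eliminate.
TERM: introduce A -> f, C -> j and substitute in every rule of length ≥2.
BIN: B -> CAD becomes B -> CE, E -> AD; S -> BAC becomes S -> BF, F -> AC.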